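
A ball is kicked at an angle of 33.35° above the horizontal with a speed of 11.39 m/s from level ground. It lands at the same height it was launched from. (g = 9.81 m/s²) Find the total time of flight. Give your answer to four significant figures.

Vertical component: v_y = 11.39 sin 33.35° = 6.2617 m/s.
For a projectile landing at launch height, time of flight is t = 2 v_y / g = 2 × 6.2617 / 9.81 = 1.277 s.

1.277 s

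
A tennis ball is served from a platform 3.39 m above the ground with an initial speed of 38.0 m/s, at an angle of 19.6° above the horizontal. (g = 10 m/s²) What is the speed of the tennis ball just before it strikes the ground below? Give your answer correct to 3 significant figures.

v_x = 38.0 cos 19.6° = 35.80 m/s is unchanged throughout.
For the vertical component, v_y² = v_y0² + 2 g h = (12.75)² + 2×10×3.39 = 230.4, so |v_y| = 15.18 m/s.
Impact speed = √(v_x² + v_y²) = √(1282 + 230.4) = 38.9 m/s.

38.9 m/s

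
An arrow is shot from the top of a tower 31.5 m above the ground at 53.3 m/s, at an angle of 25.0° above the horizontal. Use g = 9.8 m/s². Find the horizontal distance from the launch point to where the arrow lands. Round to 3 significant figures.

276 m

Components: v_x = 53.3 cos 25.0° = 48.31 m/s, v_y = 53.3 sin 25.0° = 22.53 m/s.
Vertical: 0 = 31.5 + 22.53 t − ½(9.8) t² ⇒ 4.900 t² − 22.53 t − 31.5 = 0.
t = [22.53 + √(507.6 + 617.4)] / 9.800 = 5.722 s.
Horizontal: R = v_x · t = 48.31 × 5.722 = 276 m.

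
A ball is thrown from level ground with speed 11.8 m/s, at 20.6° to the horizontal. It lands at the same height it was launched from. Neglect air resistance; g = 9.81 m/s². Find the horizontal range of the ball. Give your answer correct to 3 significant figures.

For level ground, R = v₀² sin(2θ) / g.
sin(2 × 20.6°) = sin 41.20° = 0.6587.
R = (11.8)² × 0.6587 / 9.81 = 9.35 m.

9.35 m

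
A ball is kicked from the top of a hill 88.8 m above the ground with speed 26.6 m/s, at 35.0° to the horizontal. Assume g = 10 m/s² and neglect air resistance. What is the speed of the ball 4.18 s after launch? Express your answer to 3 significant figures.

v_x = 26.6 cos 35.0° = 21.79 m/s (constant).
v_y(t) = 26.6 sin 35.0° − g t = 15.26 − 10 × 4.18 = -26.54 m/s.
Speed = √(v_x² + v_y²) = √(474.8 + 704.4) = 34.3 m/s.

34.3 m/s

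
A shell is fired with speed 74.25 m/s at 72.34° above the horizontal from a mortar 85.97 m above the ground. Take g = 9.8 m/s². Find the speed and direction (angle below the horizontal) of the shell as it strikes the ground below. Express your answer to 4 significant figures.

v_x = 74.25 cos 72.34° = 22.525 m/s (constant).
|v_y| at impact = √((70.751)² + 2×9.8×85.97) = 81.797 m/s.
Speed = √(22.525² + 81.797²) = 84.84 m/s; angle = arctan(81.797/22.525) = 74.60° below horizontal.

84.84 m/s at 74.60° below the horizontal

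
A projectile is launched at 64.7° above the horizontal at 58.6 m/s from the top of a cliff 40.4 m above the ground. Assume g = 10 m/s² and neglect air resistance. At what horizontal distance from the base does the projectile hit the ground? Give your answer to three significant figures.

283 m

Components: v_x = 58.6 cos 64.7° = 25.04 m/s, v_y = 58.6 sin 64.7° = 52.98 m/s.
Vertical: 0 = 40.4 + 52.98 t − ½(10) t² ⇒ 5.000 t² − 52.98 t − 40.4 = 0.
t = [52.98 + √(2807 + 808.0)] / 10.00 = 11.31 s.
Horizontal: R = v_x · t = 25.04 × 11.31 = 283 m.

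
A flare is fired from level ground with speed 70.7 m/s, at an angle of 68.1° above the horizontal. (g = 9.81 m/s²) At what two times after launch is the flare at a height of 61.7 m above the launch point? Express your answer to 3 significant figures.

1.02 s and 12.4 s

v_y0 = 70.7 sin 68.1° = 65.60 m/s.
Set y = v_y0 t − ½ g t² = 61.7: 4.905 t² − 65.60 t + 61.7 = 0.
t = [65.60 ± √(4303 − 1211)] / 9.81 = (65.60 ± 55.61) / 9.81, giving t = 1.02 s or t = 12.4 s.
So the flare is at 61.7 m at t = 1.02 s (rising) and t = 12.4 s (falling).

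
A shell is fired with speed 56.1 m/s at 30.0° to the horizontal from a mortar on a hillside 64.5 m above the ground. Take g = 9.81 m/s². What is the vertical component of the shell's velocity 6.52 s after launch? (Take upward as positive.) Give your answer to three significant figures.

Initial vertical component: v_y0 = 56.1 sin 30.0° = 28.05 m/s.
v_y(t) = v_y0 − g t = 28.05 − 9.81 × 6.52 = -35.9 m/s.

-35.9 m/s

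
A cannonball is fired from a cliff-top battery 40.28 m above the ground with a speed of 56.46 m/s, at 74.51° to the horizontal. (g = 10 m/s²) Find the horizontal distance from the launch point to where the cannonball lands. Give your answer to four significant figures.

174.6 m

Components: v_x = 56.46 cos 74.51° = 15.079 m/s, v_y = 56.46 sin 74.51° = 54.409 m/s.
Vertical: 0 = 40.28 + 54.409 t − ½(10) t² ⇒ 5.000 t² − 54.409 t − 40.28 = 0.
t = [54.409 + √(2960.3 + 805.60)] / 10.00 = 11.578 s.
Horizontal: R = v_x · t = 15.079 × 11.578 = 174.6 m.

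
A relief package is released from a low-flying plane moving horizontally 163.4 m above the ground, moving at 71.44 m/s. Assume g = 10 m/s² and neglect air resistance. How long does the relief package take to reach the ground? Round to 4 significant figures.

The horizontal speed doesn't affect the fall. With v_y0 = 0, h = ½ g t².
t = √(2 × 163.4 / 10) = √32.680 = 5.717 s.

5.717 s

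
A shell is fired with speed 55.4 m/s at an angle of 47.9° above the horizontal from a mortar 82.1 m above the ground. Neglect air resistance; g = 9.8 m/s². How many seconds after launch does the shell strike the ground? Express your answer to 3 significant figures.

10.1 s

Vertical component: v_y = 55.4 sin 47.9° = 41.11 m/s.
Taking up as positive with launch at y = 82.1 m, landing at y = 0: 0 = 82.1 + 41.11 t − ½(9.8) t².
Solving 4.900 t² − 41.11 t − 82.1 = 0 gives t = [41.11 + √(41.11² + 4·4.900·82.1)] / 9.800 = 10.1 s.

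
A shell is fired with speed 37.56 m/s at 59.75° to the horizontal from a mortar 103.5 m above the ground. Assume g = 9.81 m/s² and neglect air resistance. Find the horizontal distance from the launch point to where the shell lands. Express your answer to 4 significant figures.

169.7 m

Components: v_x = 37.56 cos 59.75° = 18.922 m/s, v_y = 37.56 sin 59.75° = 32.446 m/s.
Vertical: 0 = 103.5 + 32.446 t − ½(9.81) t² ⇒ 4.905 t² − 32.446 t − 103.5 = 0.
t = [32.446 + √(1052.7 + 2030.7)] / 9.810 = 8.9678 s.
Horizontal: R = v_x · t = 18.922 × 8.9678 = 169.7 m.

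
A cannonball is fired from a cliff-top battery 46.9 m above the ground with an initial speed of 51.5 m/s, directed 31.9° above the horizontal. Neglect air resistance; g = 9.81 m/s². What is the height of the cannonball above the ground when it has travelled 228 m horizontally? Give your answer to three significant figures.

55.4 m

v_x = 51.5 cos 31.9° = 43.72 m/s, v_y0 = 51.5 sin 31.9° = 27.21 m/s.
Time to reach x = 228 m: t = x / v_x = 228 / 43.72 = 5.215 s.
y = 46.9 + v_y0 t − ½ g t² = 46.9 + 27.21×5.215 − 4.905×5.215² = 55.4 m.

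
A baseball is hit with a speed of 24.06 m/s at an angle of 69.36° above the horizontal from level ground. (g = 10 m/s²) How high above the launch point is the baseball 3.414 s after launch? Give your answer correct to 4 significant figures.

18.59 m

v_y0 = 24.06 sin 69.36° = 22.516 m/s.
y(t) = v_y0 t − ½ g t² = 22.516×3.414 − 5.000×3.414² = 18.59 m.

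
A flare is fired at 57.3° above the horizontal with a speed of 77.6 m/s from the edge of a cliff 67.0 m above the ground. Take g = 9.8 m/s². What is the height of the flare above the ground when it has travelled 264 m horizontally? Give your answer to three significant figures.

284 m

v_x = 77.6 cos 57.3° = 41.92 m/s, v_y0 = 77.6 sin 57.3° = 65.30 m/s.
Time to reach x = 264 m: t = x / v_x = 264 / 41.92 = 6.298 s.
y = 67.0 + v_y0 t − ½ g t² = 67.0 + 65.30×6.298 − 4.900×6.298² = 284 m.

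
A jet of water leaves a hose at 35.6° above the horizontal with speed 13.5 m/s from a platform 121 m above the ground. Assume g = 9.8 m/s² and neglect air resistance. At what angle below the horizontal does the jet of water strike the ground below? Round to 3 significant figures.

v_x = 13.5 cos 35.6° = 10.98 m/s.
At impact |v_y| = √(v_y0² + 2 g h) = √(7.859² + 2×9.8×121) = 49.33 m/s.
Angle below horizontal = arctan(|v_y| / v_x) = arctan(49.33 / 10.98) = 77.5°.

77.5°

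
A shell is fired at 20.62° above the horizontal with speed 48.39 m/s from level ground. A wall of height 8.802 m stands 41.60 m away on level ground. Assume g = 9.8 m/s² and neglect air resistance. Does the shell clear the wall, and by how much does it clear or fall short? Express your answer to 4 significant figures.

Yes — it clears the wall by 2.717 m.

v_x = 48.39 cos 20.62° = 45.290 m/s; v_y0 = 48.39 sin 20.62° = 17.041 m/s.
Time to reach the wall: t = 41.60 / 45.290 = 0.91853 s.
Height at that point: y = 17.041×0.91853 − 4.900×0.91853² = 11.519 m.
That is 11.519 − 8.802 = 2.717 m above the top of the wall, so the shell clears it.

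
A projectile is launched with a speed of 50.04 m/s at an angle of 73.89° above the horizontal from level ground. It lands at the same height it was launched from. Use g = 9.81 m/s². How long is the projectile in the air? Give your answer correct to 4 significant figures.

9.801 s

Vertical component: v_y = 50.04 sin 73.89° = 48.075 m/s.
For a projectile landing at launch height, time of flight is t = 2 v_y / g = 2 × 48.075 / 9.81 = 9.801 s.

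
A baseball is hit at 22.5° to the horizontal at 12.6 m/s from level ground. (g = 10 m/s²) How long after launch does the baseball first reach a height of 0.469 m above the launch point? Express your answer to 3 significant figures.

0.110 s

v_y0 = 12.6 sin 22.5° = 4.822 m/s.
Set y = v_y0 t − ½ g t² = 0.469: 5.000 t² − 4.822 t + 0.469 = 0.
t = [4.822 ± √(23.25 − 9.380)] / 10 = (4.822 ± 3.724) / 10, giving t = 0.110 s or t = 0.855 s.
The baseball is on the way up at the first time, so t = 0.110 s.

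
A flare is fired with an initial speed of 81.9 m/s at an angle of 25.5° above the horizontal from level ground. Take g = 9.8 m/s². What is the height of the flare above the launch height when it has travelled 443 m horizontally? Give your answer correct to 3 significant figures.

35.3 m

v_x = 81.9 cos 25.5° = 73.92 m/s, v_y0 = 81.9 sin 25.5° = 35.26 m/s.
Time to reach x = 443 m: t = x / v_x = 443 / 73.92 = 5.993 s.
y = v_y0 t − ½ g t² = 35.26×5.993 − 4.900×5.993² = 35.3 m.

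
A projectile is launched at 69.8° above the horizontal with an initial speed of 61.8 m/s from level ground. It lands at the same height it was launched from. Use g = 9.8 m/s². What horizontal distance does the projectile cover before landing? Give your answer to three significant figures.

253 m

Components: v_x = 61.8 cos 69.8° = 21.34 m/s, v_y = 61.8 sin 69.8° = 58.00 m/s.
Time of flight (same landing height): t = 2 v_y / g = 2 × 58.00 / 9.8 = 11.84 s.
Range: R = v_x · t = 21.34 × 11.84 = 253 m.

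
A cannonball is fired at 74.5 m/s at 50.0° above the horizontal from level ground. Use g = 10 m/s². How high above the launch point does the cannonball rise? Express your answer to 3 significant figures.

Vertical component of launch velocity: v_y = 74.5 sin 50.0° = 57.07 m/s.
At the highest point the vertical velocity is zero, so v_y² = 2 g h_max.
h_max = (57.07)² / (2 × 10) = 3257 / 20.00 = 163 m.

163 m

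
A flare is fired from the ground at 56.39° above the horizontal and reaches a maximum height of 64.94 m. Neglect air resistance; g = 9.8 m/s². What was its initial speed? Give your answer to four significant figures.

42.84 m/s

At maximum height v_y = 0, so (v₀ sin θ)² = 2 g H.
v₀ sin 56.39° = √(2 × 9.8 × 64.94) = 35.677 m/s.
v₀ = 35.677 / sin 56.39° = 35.677 / 0.8328 = 42.84 m/s.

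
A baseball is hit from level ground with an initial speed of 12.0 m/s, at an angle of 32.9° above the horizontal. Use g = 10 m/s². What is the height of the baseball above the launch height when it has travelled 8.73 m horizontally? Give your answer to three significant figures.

1.89 m

v_x = 12.0 cos 32.9° = 10.08 m/s, v_y0 = 12.0 sin 32.9° = 6.518 m/s.
Time to reach x = 8.73 m: t = x / v_x = 8.73 / 10.08 = 0.8661 s.
y = v_y0 t − ½ g t² = 6.518×0.8661 − 5.000×0.8661² = 1.89 m.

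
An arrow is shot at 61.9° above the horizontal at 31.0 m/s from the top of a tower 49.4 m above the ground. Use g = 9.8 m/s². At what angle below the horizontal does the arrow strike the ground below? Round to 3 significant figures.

70.6°

v_x = 31.0 cos 61.9° = 14.60 m/s.
At impact |v_y| = √(v_y0² + 2 g h) = √(27.35² + 2×9.8×49.4) = 41.43 m/s.
Angle below horizontal = arctan(|v_y| / v_x) = arctan(41.43 / 14.60) = 70.6°.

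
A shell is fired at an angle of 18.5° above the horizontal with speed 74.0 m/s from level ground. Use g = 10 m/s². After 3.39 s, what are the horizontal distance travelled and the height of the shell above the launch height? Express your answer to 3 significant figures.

v_x = 74.0 cos 18.5° = 70.18 m/s; v_y0 = 74.0 sin 18.5° = 23.48 m/s.
x = v_x t = 70.18 × 3.39 = 238 m.
y = v_y0 t − ½ g t² = 23.48×3.39 − 5.000×3.39² = 22.1 m.

x = 238 m, y = 22.1 m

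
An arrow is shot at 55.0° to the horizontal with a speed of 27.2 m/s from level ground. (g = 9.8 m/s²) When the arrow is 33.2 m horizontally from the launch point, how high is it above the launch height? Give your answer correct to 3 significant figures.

25.2 m

v_x = 27.2 cos 55.0° = 15.60 m/s, v_y0 = 27.2 sin 55.0° = 22.28 m/s.
Time to reach x = 33.2 m: t = x / v_x = 33.2 / 15.60 = 2.128 s.
y = v_y0 t − ½ g t² = 22.28×2.128 − 4.900×2.128² = 25.2 m.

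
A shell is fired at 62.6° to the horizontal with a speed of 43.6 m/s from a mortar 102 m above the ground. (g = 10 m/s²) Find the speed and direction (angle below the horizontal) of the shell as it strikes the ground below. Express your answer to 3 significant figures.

v_x = 43.6 cos 62.6° = 20.06 m/s (constant).
|v_y| at impact = √((38.71)² + 2×10×102) = 59.48 m/s.
Speed = √(20.06² + 59.48²) = 62.8 m/s; angle = arctan(59.48/20.06) = 71.4° below horizontal.

62.8 m/s at 71.4° below the horizontal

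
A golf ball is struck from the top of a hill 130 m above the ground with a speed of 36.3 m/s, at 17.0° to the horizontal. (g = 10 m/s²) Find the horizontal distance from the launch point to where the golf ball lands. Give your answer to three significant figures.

218 m

Components: v_x = 36.3 cos 17.0° = 34.71 m/s, v_y = 36.3 sin 17.0° = 10.61 m/s.
Vertical: 0 = 130 + 10.61 t − ½(10) t² ⇒ 5.000 t² − 10.61 t − 130 = 0.
t = [10.61 + √(112.6 + 2600)] / 10.00 = 6.269 s.
Horizontal: R = v_x · t = 34.71 × 6.269 = 218 m.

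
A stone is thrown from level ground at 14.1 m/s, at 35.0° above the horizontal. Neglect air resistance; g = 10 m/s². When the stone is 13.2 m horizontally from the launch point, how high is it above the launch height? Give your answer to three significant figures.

2.71 m

v_x = 14.1 cos 35.0° = 11.55 m/s, v_y0 = 14.1 sin 35.0° = 8.087 m/s.
Time to reach x = 13.2 m: t = x / v_x = 13.2 / 11.55 = 1.143 s.
y = v_y0 t − ½ g t² = 8.087×1.143 − 5.000×1.143² = 2.71 m.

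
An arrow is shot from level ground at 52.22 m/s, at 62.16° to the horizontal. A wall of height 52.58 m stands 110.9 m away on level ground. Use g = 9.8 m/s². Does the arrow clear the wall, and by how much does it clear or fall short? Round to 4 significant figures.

v_x = 52.22 cos 62.16° = 24.387 m/s; v_y0 = 52.22 sin 62.16° = 46.176 m/s.
Time to reach the wall: t = 110.9 / 24.387 = 4.5475 s.
Height at that point: y = 46.176×4.5475 − 4.900×4.5475² = 108.65 m.
That is 108.65 − 52.58 = 56.07 m above the top of the wall, so the arrow clears it.

Yes — it clears the wall by 56.07 m.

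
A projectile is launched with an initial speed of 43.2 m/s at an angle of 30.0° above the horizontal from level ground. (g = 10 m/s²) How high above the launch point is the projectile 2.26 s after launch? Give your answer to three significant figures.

v_y0 = 43.2 sin 30.0° = 21.60 m/s.
y(t) = v_y0 t − ½ g t² = 21.60×2.26 − 5.000×2.26² = 23.3 m.

23.3 m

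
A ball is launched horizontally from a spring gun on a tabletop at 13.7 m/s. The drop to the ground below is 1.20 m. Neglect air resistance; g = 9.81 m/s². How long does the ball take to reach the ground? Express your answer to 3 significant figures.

0.495 s

The horizontal speed doesn't affect the fall. With v_y0 = 0, h = ½ g t².
t = √(2 × 1.20 / 9.81) = √0.2446 = 0.495 s.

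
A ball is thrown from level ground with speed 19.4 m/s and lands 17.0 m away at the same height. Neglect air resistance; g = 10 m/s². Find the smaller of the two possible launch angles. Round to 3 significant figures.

13.4°

Level-ground range: R = v₀² sin(2θ)/g ⇒ sin 2θ = R g / v₀² = 17.0×10/19.4² = 0.4517.
2θ = arcsin(0.4517) = 26.85° or 180° − 26.85° = 153.15°.
So θ = 13.4° or θ = 76.6°.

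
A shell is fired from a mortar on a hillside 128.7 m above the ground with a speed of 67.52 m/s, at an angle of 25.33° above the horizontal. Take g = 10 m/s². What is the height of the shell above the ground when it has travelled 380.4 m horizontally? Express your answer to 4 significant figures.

v_x = 67.52 cos 25.33° = 61.029 m/s, v_y0 = 67.52 sin 25.33° = 28.887 m/s.
Time to reach x = 380.4 m: t = x / v_x = 380.4 / 61.029 = 6.2331 s.
y = 128.7 + v_y0 t − ½ g t² = 128.7 + 28.887×6.2331 − 5.000×6.2331² = 114.5 m.

114.5 m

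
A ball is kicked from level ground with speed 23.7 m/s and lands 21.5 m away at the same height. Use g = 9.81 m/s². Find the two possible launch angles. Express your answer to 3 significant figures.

11.0° and 79.0°

Level-ground range: R = v₀² sin(2θ)/g ⇒ sin 2θ = R g / v₀² = 21.5×9.81/23.7² = 0.3755.
2θ = arcsin(0.3755) = 22.06° or 180° − 22.06° = 157.94°.
So θ = 11.0° or θ = 79.0°.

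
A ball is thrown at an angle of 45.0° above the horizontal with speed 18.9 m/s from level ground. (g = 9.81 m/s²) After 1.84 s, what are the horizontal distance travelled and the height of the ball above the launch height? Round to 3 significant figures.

v_x = 18.9 cos 45.0° = 13.36 m/s; v_y0 = 18.9 sin 45.0° = 13.36 m/s.
x = v_x t = 13.36 × 1.84 = 24.6 m.
y = v_y0 t − ½ g t² = 13.36×1.84 − 4.905×1.84² = 7.98 m.

x = 24.6 m, y = 7.98 m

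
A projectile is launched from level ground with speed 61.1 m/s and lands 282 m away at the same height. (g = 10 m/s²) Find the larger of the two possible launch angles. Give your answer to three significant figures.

Level-ground range: R = v₀² sin(2θ)/g ⇒ sin 2θ = R g / v₀² = 282×10/61.1² = 0.7554.
2θ = arcsin(0.7554) = 49.06° or 180° − 49.06° = 130.94°.
So θ = 24.5° or θ = 65.5°.

65.5°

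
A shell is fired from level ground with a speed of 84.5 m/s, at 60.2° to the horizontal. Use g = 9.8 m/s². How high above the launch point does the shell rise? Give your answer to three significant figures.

274 m

Vertical component of launch velocity: v_y = 84.5 sin 60.2° = 73.33 m/s.
At the highest point the vertical velocity is zero, so v_y² = 2 g h_max.
h_max = (73.33)² / (2 × 9.8) = 5377 / 19.60 = 274 m.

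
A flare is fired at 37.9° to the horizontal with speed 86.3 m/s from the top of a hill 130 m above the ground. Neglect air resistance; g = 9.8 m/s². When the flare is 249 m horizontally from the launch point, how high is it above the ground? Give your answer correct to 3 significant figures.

v_x = 86.3 cos 37.9° = 68.10 m/s, v_y0 = 86.3 sin 37.9° = 53.01 m/s.
Time to reach x = 249 m: t = x / v_x = 249 / 68.10 = 3.656 s.
y = 130 + v_y0 t − ½ g t² = 130 + 53.01×3.656 − 4.900×3.656² = 258 m.

258 m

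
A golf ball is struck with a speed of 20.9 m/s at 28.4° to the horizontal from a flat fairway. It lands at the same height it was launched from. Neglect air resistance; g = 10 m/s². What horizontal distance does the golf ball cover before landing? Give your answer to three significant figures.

36.6 m

For level ground, R = v₀² sin(2θ) / g.
sin(2 × 28.4°) = sin 56.80° = 0.8368.
R = (20.9)² × 0.8368 / 10 = 36.6 m.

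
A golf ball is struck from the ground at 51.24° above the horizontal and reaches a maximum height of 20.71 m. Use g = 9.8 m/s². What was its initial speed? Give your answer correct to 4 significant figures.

25.84 m/s

At maximum height v_y = 0, so (v₀ sin θ)² = 2 g H.
v₀ sin 51.24° = √(2 × 9.8 × 20.71) = 20.147 m/s.
v₀ = 20.147 / sin 51.24° = 20.147 / 0.7798 = 25.84 m/s.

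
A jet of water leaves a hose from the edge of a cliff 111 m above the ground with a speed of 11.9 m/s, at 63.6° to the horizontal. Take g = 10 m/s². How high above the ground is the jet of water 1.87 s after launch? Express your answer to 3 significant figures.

113 m

v_y0 = 11.9 sin 63.6° = 10.66 m/s.
y(t) = 111 + v_y0 t − ½ g t² = 111 + 10.66×1.87 − ½×10×1.87² = 113 m.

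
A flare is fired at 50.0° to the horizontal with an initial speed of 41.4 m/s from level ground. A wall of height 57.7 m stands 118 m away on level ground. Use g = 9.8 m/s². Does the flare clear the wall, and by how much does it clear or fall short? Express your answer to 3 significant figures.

No — it falls 13.4 m short of clearing the wall.

v_x = 41.4 cos 50.0° = 26.61 m/s; v_y0 = 41.4 sin 50.0° = 31.71 m/s.
Time to reach the wall: t = 118 / 26.61 = 4.434 s.
Height at that point: y = 31.71×4.434 − 4.900×4.434² = 44.27 m.
That is 57.7 − 44.27 = 13.4 m below the top of the wall, so the flare does not clear it.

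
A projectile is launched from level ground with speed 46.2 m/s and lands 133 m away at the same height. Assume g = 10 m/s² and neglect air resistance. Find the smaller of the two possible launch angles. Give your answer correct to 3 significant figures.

19.3°

Level-ground range: R = v₀² sin(2θ)/g ⇒ sin 2θ = R g / v₀² = 133×10/46.2² = 0.6231.
2θ = arcsin(0.6231) = 38.54° or 180° − 38.54° = 141.46°.
So θ = 19.3° or θ = 70.7°.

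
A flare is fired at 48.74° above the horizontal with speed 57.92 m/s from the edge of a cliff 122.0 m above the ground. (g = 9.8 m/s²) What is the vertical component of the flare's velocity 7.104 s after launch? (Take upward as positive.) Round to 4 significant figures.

-26.08 m/s

Initial vertical component: v_y0 = 57.92 sin 48.74° = 43.540 m/s.
v_y(t) = v_y0 − g t = 43.540 − 9.8 × 7.104 = -26.08 m/s.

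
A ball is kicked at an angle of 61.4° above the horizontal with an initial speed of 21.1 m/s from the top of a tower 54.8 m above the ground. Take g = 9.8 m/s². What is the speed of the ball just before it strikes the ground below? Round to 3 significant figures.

39.0 m/s

v_x = 21.1 cos 61.4° = 10.10 m/s is unchanged throughout.
For the vertical component, v_y² = v_y0² + 2 g h = (18.53)² + 2×9.8×54.8 = 1417, so |v_y| = 37.64 m/s.
Impact speed = √(v_x² + v_y²) = √(102.0 + 1417) = 39.0 m/s.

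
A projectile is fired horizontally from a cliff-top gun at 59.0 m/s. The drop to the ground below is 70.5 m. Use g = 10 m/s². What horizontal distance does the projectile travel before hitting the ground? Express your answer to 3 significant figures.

Initial vertical velocity is zero, so the fall time comes from h = ½ g t²: t = √(2 × 70.5 / 10) = 3.755 s.
Horizontal motion is uniform at 59.0 m/s, so x = 59.0 × 3.755 = 222 m.

222 m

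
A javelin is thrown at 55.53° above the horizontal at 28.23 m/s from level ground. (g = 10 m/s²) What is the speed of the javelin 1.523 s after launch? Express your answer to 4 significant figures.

17.89 m/s

v_x = 28.23 cos 55.53° = 15.977 m/s (constant).
v_y(t) = 28.23 sin 55.53° − g t = 23.273 − 10 × 1.523 = 8.0430 m/s.
Speed = √(v_x² + v_y²) = √(255.26 + 64.690) = 17.89 m/s.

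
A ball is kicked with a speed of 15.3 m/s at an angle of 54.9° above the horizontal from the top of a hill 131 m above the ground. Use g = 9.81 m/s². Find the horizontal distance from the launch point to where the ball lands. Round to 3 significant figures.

Components: v_x = 15.3 cos 54.9° = 8.798 m/s, v_y = 15.3 sin 54.9° = 12.52 m/s.
Vertical: 0 = 131 + 12.52 t − ½(9.81) t² ⇒ 4.905 t² − 12.52 t − 131 = 0.
t = [12.52 + √(156.8 + 2570)] / 9.810 = 6.599 s.
Horizontal: R = v_x · t = 8.798 × 6.599 = 58.1 m.

58.1 m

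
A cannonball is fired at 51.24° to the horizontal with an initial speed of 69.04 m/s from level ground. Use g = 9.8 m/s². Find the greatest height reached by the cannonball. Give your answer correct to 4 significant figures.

Vertical component of launch velocity: v_y = 69.04 sin 51.24° = 53.836 m/s.
At the highest point the vertical velocity is zero, so v_y² = 2 g h_max.
h_max = (53.836)² / (2 × 9.8) = 2898.3 / 19.60 = 147.9 m.

147.9 m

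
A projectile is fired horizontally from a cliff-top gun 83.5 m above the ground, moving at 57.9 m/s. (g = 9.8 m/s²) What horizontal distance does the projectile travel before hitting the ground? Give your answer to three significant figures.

Initial vertical velocity is zero, so the fall time comes from h = ½ g t²: t = √(2 × 83.5 / 9.8) = 4.128 s.
Horizontal motion is uniform at 57.9 m/s, so x = 57.9 × 4.128 = 239 m.

239 m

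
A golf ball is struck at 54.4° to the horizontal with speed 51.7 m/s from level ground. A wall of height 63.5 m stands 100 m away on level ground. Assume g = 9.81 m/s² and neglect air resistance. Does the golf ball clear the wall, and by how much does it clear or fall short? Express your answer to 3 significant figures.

v_x = 51.7 cos 54.4° = 30.10 m/s; v_y0 = 51.7 sin 54.4° = 42.04 m/s.
Time to reach the wall: t = 100 / 30.10 = 3.322 s.
Height at that point: y = 42.04×3.322 − 4.905×3.322² = 85.53 m.
That is 85.53 − 63.5 = 22.0 m above the top of the wall, so the golf ball clears it.

Yes — it clears the wall by 22.0 m.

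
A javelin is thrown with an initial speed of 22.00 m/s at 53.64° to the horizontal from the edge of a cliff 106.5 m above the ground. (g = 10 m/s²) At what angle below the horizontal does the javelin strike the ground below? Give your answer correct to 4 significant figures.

75.22°

v_x = 22.00 cos 53.64° = 13.043 m/s.
At impact |v_y| = √(v_y0² + 2 g h) = √(17.717² + 2×10×106.5) = 49.436 m/s.
Angle below horizontal = arctan(|v_y| / v_x) = arctan(49.436 / 13.043) = 75.22°.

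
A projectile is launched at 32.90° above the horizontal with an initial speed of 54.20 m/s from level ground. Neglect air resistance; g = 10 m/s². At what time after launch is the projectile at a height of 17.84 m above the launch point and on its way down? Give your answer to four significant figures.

v_y0 = 54.20 sin 32.90° = 29.440 m/s.
Set y = v_y0 t − ½ g t² = 17.84: 5.000 t² − 29.440 t + 17.84 = 0.
t = [29.440 ± √(866.71 − 356.80)] / 10 = (29.440 ± 22.581) / 10, giving t = 0.6859 s or t = 5.202 s.
On the way down corresponds to the larger root: t = 5.202 s.

5.202 s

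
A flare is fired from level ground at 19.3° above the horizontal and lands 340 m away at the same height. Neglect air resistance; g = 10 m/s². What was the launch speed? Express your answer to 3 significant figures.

73.8 m/s

On level ground, R = v₀² sin(2θ) / g, so v₀ = √(R g / sin 2θ).
sin(2 × 19.3°) = 0.6239.
v₀ = √(340 × 10 / 0.6239) = √5450 = 73.8 m/s.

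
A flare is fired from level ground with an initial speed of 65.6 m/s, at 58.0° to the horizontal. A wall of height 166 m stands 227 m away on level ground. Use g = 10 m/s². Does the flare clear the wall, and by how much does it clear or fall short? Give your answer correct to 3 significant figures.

No — it falls 15.9 m short of clearing the wall.

v_x = 65.6 cos 58.0° = 34.76 m/s; v_y0 = 65.6 sin 58.0° = 55.63 m/s.
Time to reach the wall: t = 227 / 34.76 = 6.530 s.
Height at that point: y = 55.63×6.530 − 5.000×6.530² = 150.1 m.
That is 166 − 150.1 = 15.9 m below the top of the wall, so the flare does not clear it.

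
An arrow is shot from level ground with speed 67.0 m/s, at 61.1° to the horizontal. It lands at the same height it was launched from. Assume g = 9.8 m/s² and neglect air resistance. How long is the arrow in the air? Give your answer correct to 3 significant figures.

12.0 s

Vertical component: v_y = 67.0 sin 61.1° = 58.66 m/s.
For a projectile landing at launch height, time of flight is t = 2 v_y / g = 2 × 58.66 / 9.8 = 12.0 s.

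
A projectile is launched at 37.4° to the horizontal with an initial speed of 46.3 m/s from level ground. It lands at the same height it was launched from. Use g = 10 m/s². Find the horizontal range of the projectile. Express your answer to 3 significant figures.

207 m

Components: v_x = 46.3 cos 37.4° = 36.78 m/s, v_y = 46.3 sin 37.4° = 28.12 m/s.
Time of flight (same landing height): t = 2 v_y / g = 2 × 28.12 / 10 = 5.624 s.
Range: R = v_x · t = 36.78 × 5.624 = 207 m.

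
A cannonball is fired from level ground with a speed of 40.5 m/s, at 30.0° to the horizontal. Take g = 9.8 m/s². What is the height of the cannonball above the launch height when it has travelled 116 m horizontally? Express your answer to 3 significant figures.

v_x = 40.5 cos 30.0° = 35.07 m/s, v_y0 = 40.5 sin 30.0° = 20.25 m/s.
Time to reach x = 116 m: t = x / v_x = 116 / 35.07 = 3.308 s.
y = v_y0 t − ½ g t² = 20.25×3.308 − 4.900×3.308² = 13.4 m.

13.4 m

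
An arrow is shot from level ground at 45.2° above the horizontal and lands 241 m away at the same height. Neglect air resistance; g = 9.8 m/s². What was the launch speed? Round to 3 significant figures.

48.6 m/s

On level ground, R = v₀² sin(2θ) / g, so v₀ = √(R g / sin 2θ).
sin(2 × 45.2°) = 1.0000.
v₀ = √(241 × 9.8 / 1.0000) = √2362 = 48.6 m/s.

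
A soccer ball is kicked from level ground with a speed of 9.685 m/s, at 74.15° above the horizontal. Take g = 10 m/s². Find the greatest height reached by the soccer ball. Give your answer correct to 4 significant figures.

4.340 m

Vertical component of launch velocity: v_y = 9.685 sin 74.15° = 9.3168 m/s.
At the highest point the vertical velocity is zero, so v_y² = 2 g h_max.
h_max = (9.3168)² / (2 × 10) = 86.803 / 20.00 = 4.340 m.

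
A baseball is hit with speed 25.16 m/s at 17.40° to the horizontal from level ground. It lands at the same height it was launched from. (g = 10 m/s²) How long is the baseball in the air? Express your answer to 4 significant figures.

1.505 s

Vertical component: v_y = 25.16 sin 17.40° = 7.5239 m/s.
For a projectile landing at launch height, time of flight is t = 2 v_y / g = 2 × 7.5239 / 10 = 1.505 s.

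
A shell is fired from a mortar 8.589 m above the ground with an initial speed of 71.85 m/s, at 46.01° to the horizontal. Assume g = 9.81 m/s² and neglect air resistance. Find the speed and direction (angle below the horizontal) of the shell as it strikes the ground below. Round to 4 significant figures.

v_x = 71.85 cos 46.01° = 49.902 m/s (constant).
|v_y| at impact = √((51.693)² + 2×9.81×8.589) = 53.298 m/s.
Speed = √(49.902² + 53.298²) = 73.01 m/s; angle = arctan(53.298/49.902) = 46.88° below horizontal.

73.01 m/s at 46.88° below the horizontal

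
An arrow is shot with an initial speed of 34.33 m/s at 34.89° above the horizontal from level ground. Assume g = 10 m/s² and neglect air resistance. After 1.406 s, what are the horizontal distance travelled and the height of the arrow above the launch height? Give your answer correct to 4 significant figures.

x = 39.59 m, y = 17.73 m

v_x = 34.33 cos 34.89° = 28.159 m/s; v_y0 = 34.33 sin 34.89° = 19.637 m/s.
x = v_x t = 28.159 × 1.406 = 39.59 m.
y = v_y0 t − ½ g t² = 19.637×1.406 − 5.000×1.406² = 17.73 m.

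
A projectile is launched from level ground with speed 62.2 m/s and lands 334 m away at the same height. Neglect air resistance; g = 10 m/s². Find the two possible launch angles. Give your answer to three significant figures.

29.8° and 60.2°

Level-ground range: R = v₀² sin(2θ)/g ⇒ sin 2θ = R g / v₀² = 334×10/62.2² = 0.8633.
2θ = arcsin(0.8633) = 59.69° or 180° − 59.69° = 120.31°.
So θ = 29.8° or θ = 60.2°.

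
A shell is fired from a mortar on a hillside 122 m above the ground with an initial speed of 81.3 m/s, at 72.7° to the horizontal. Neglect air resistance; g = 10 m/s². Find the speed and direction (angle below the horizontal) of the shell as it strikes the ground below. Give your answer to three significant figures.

v_x = 81.3 cos 72.7° = 24.18 m/s (constant).
|v_y| at impact = √((77.62)² + 2×10×122) = 92.00 m/s.
Speed = √(24.18² + 92.00²) = 95.1 m/s; angle = arctan(92.00/24.18) = 75.3° below horizontal.

95.1 m/s at 75.3° below the horizontal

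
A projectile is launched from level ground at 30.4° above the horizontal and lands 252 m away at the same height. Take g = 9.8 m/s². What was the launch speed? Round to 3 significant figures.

On level ground, R = v₀² sin(2θ) / g, so v₀ = √(R g / sin 2θ).
sin(2 × 30.4°) = 0.8729.
v₀ = √(252 × 9.8 / 0.8729) = √2829 = 53.2 m/s.

53.2 m/s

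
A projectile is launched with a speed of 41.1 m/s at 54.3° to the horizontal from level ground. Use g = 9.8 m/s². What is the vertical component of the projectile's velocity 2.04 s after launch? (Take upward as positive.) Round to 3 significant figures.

Initial vertical component: v_y0 = 41.1 sin 54.3° = 33.38 m/s.
v_y(t) = v_y0 − g t = 33.38 − 9.8 × 2.04 = 13.4 m/s.

13.4 m/s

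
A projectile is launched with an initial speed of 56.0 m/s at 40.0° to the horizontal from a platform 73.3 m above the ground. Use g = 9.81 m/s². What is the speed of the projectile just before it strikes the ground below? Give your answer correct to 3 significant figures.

67.6 m/s

v_x = 56.0 cos 40.0° = 42.90 m/s is unchanged throughout.
For the vertical component, v_y² = v_y0² + 2 g h = (36.00)² + 2×9.81×73.3 = 2734, so |v_y| = 52.29 m/s.
Impact speed = √(v_x² + v_y²) = √(1840 + 2734) = 67.6 m/s.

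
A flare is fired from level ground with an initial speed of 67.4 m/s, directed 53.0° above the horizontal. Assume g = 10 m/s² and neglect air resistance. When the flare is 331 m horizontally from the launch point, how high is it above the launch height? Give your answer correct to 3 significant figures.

v_x = 67.4 cos 53.0° = 40.56 m/s, v_y0 = 67.4 sin 53.0° = 53.83 m/s.
Time to reach x = 331 m: t = x / v_x = 331 / 40.56 = 8.161 s.
y = v_y0 t − ½ g t² = 53.83×8.161 − 5.000×8.161² = 106 m.

106 m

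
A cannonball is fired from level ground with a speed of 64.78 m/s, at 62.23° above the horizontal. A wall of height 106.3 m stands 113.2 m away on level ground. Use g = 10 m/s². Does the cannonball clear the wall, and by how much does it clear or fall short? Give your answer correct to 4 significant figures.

v_x = 64.78 cos 62.23° = 30.183 m/s; v_y0 = 64.78 sin 62.23° = 57.319 m/s.
Time to reach the wall: t = 113.2 / 30.183 = 3.7505 s.
Height at that point: y = 57.319×3.7505 − 5.000×3.7505² = 144.64 m.
That is 144.64 − 106.3 = 38.34 m above the top of the wall, so the cannonball clears it.

Yes — it clears the wall by 38.34 m.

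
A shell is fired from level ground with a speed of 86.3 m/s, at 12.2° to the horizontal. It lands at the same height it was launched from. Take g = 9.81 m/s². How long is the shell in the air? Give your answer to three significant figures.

3.72 s

Vertical component: v_y = 86.3 sin 12.2° = 18.24 m/s.
For a projectile landing at launch height, time of flight is t = 2 v_y / g = 2 × 18.24 / 9.81 = 3.72 s.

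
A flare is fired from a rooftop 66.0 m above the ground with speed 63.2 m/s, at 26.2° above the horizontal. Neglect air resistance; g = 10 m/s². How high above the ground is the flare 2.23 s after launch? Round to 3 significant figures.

103 m

v_y0 = 63.2 sin 26.2° = 27.90 m/s.
y(t) = 66.0 + v_y0 t − ½ g t² = 66.0 + 27.90×2.23 − ½×10×2.23² = 103 m.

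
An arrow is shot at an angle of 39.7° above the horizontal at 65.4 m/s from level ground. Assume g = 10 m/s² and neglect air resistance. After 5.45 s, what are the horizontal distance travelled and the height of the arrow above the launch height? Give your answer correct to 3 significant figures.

x = 274 m, y = 79.2 m

v_x = 65.4 cos 39.7° = 50.32 m/s; v_y0 = 65.4 sin 39.7° = 41.78 m/s.
x = v_x t = 50.32 × 5.45 = 274 m.
y = v_y0 t − ½ g t² = 41.78×5.45 − 5.000×5.45² = 79.2 m.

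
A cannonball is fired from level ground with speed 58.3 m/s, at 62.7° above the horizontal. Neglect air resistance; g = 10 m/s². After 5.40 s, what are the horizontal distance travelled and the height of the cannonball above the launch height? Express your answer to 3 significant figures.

v_x = 58.3 cos 62.7° = 26.74 m/s; v_y0 = 58.3 sin 62.7° = 51.81 m/s.
x = v_x t = 26.74 × 5.40 = 144 m.
y = v_y0 t − ½ g t² = 51.81×5.40 − 5.000×5.40² = 134 m.

x = 144 m, y = 134 m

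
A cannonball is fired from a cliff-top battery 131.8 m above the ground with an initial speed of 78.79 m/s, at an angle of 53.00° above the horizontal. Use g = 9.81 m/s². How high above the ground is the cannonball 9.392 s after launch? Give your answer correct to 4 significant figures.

v_y0 = 78.79 sin 53.00° = 62.924 m/s.
y(t) = 131.8 + v_y0 t − ½ g t² = 131.8 + 62.924×9.392 − ½×9.81×9.392² = 290.1 m.

290.1 m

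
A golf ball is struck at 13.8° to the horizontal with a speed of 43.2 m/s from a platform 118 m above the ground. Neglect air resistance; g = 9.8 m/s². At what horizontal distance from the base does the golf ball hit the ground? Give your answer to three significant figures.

Components: v_x = 43.2 cos 13.8° = 41.95 m/s, v_y = 43.2 sin 13.8° = 10.30 m/s.
Vertical: 0 = 118 + 10.30 t − ½(9.8) t² ⇒ 4.900 t² − 10.30 t − 118 = 0.
t = [10.30 + √(106.1 + 2313)] / 9.800 = 6.070 s.
Horizontal: R = v_x · t = 41.95 × 6.070 = 255 m.

255 m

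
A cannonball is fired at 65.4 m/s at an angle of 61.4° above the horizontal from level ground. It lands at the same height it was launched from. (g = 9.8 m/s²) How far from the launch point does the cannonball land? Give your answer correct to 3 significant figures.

367 m

Components: v_x = 65.4 cos 61.4° = 31.31 m/s, v_y = 65.4 sin 61.4° = 57.42 m/s.
Time of flight (same landing height): t = 2 v_y / g = 2 × 57.42 / 9.8 = 11.72 s.
Range: R = v_x · t = 31.31 × 11.72 = 367 m.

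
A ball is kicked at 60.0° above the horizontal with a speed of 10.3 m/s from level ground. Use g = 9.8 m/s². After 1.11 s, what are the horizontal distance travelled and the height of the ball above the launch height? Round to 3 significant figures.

x = 5.72 m, y = 3.86 m

v_x = 10.3 cos 60.0° = 5.150 m/s; v_y0 = 10.3 sin 60.0° = 8.920 m/s.
x = v_x t = 5.150 × 1.11 = 5.72 m.
y = v_y0 t − ½ g t² = 8.920×1.11 − 4.900×1.11² = 3.86 m.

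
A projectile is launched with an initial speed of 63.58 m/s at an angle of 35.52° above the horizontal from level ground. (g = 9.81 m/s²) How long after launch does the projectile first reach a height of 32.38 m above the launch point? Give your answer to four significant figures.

1.013 s

v_y0 = 63.58 sin 35.52° = 36.939 m/s.
Set y = v_y0 t − ½ g t² = 32.38: 4.905 t² − 36.939 t + 32.38 = 0.
t = [36.939 ± √(1364.5 − 635.30)] / 9.81 = (36.939 ± 27.004) / 9.81, giving t = 1.013 s or t = 6.518 s.
The projectile is on the way up at the first time, so t = 1.013 s.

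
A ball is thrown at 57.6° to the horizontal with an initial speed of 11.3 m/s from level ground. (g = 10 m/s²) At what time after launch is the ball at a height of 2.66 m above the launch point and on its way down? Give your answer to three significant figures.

1.57 s

v_y0 = 11.3 sin 57.6° = 9.541 m/s.
Set y = v_y0 t − ½ g t² = 2.66: 5.000 t² − 9.541 t + 2.66 = 0.
t = [9.541 ± √(91.03 − 53.20)] / 10 = (9.541 ± 6.151) / 10, giving t = 0.339 s or t = 1.57 s.
On the way down corresponds to the larger root: t = 1.57 s.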